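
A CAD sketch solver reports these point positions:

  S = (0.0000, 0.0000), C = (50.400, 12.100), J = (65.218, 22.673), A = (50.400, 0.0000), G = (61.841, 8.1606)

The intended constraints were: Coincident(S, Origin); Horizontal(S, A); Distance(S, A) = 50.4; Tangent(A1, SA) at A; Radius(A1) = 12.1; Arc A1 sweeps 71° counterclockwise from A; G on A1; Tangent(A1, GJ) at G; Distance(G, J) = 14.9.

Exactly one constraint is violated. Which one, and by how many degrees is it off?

Tangent(A1, GJ) at G — off by 5.90°.

S = (0.00, 0.00) ✓; S.y = 0.00, A.y = 0.00 ✓; |SA| = 50.40 ✓; ∠(CA, AS) = 90.00° ✓; |CA| = 12.10 ✓; bearing(C→G) − bearing(C→A) = 71.00° ✓; |CG| = 12.10 ✓; ∠(CG, GJ) = 84.10° ✗; |GJ| = 14.90 ✓.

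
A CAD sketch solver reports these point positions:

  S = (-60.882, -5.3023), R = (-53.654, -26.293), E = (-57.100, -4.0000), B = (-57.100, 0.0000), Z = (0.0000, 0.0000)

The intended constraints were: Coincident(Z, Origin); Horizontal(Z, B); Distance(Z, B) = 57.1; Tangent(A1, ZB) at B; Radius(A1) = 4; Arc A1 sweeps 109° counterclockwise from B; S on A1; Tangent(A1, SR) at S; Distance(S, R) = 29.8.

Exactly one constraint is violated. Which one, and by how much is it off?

Distance(S, R) = 29.8 — off by 7.60.

Z = (0.00, 0.00) ✓; Z.y = 0.00, B.y = 0.00 ✓; |ZB| = 57.10 ✓; ∠(EB, BZ) = 90.00° ✓; |EB| = 4.000 ✓; bearing(E→S) − bearing(E→B) = 109.0° ✓; |ES| = 4.000 ✓; ∠(ES, SR) = 90.00° ✓; |SR| = 22.20 ✗.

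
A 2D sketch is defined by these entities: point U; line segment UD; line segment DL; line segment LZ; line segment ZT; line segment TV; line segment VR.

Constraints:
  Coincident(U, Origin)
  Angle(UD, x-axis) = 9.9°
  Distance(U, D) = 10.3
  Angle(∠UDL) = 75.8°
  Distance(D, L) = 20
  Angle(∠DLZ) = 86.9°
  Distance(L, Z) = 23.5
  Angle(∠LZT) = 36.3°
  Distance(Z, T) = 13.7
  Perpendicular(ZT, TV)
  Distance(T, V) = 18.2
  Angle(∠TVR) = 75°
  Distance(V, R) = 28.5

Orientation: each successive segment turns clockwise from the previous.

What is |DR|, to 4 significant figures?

45.80

U is at the origin; UD runs at 9.9° with length 10.3, so D = (10.15, 1.771). ∠UDL = 75.8° gives DL at -94.30° from the x-axis; with |DL| = 20.0, L = (8.647, -18.17). ∠DLZ = 86.9° gives LZ at 172.6° from the x-axis; with |LZ| = 23.5, Z = (-14.66, -15.15). ∠LZT = 36.3° gives ZT at 28.90° from the x-axis; with |ZT| = 13.7, T = (-2.663, -8.525). ZT is perpendicular to TV, so TV runs at -61.10°; with |TV| = 18.2, V = (6.132, -24.46). ∠TVR = 75.0° gives VR at -166.1° from the x-axis; with |VR| = 28.5, R = (-21.53, -31.31). Then |DR| = |R − D| = 45.80.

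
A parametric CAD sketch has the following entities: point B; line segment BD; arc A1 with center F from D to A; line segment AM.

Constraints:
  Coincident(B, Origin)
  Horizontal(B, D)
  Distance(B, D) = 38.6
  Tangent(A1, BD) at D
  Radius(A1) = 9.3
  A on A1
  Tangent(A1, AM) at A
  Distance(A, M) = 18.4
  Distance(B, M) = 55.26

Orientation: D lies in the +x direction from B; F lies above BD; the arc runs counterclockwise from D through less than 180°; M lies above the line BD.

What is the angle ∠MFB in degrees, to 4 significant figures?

130.0°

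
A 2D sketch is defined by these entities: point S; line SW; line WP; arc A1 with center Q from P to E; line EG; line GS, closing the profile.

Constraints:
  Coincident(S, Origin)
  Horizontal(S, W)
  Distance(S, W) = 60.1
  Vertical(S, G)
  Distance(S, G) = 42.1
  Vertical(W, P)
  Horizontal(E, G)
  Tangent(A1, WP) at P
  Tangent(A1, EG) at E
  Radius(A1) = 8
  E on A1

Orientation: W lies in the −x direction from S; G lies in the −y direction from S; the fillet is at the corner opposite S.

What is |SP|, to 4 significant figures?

69.10

S is at the origin; SW is horizontal with |SW| = 60.1 and W on the −x side, so W = (-60.10, 0.000). S and G share the same x with |SG| = 42.1 and G on the −y side, so G = (0.000, -42.10). The virtual corner opposite S is at (-60.10, -42.10). Since A1 is tangent to WP there, QP ⟂ WP and tangency of A1 to EG means the radius QE is perpendicular to EG, with radius 8.0, so the center Q sits 8.0 in from both sides at Q = (-52.10, -34.10). That places the tangent points at P = (-60.10, -34.10) on WP and E = (-52.10, -42.10) on EG. Then |SP| = |P − S| = 69.10.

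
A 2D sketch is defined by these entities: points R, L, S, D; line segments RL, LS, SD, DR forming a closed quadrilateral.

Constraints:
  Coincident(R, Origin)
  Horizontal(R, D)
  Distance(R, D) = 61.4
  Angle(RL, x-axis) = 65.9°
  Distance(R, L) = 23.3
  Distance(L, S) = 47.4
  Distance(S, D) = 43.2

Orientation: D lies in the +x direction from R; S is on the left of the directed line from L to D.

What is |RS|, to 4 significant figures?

67.00

Checks: |LS| = 47.40 ✓; |SD| = 43.20 ✓.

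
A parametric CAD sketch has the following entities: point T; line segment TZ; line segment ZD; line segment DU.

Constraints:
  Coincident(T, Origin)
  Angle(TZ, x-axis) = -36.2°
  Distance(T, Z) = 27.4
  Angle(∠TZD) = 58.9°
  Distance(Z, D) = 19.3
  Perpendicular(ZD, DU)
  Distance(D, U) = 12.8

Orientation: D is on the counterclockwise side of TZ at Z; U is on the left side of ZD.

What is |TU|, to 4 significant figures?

11.84

T is at the origin; TZ runs at -36.2° with length 27.4, so Z = 27.4·(cos -36.2°, sin -36.2°) = (22.11, -16.18). ∠TZD = 58.9°, so ZD runs at -36.2° + (180° − 58.9°) = 84.90° from the x-axis; with |ZD| = 19.3, D = Z + 19.3·(cos 84.90°, sin 84.90°) = (23.83, 3.041). The perpendicularity gives DU at right angles to ZD; with |DU| = 12.8 on the left of ZD, U = D + 12.8·(-0.9960, 0.08889) = (11.08, 4.179). Then |TU| = |U − T| = 11.84.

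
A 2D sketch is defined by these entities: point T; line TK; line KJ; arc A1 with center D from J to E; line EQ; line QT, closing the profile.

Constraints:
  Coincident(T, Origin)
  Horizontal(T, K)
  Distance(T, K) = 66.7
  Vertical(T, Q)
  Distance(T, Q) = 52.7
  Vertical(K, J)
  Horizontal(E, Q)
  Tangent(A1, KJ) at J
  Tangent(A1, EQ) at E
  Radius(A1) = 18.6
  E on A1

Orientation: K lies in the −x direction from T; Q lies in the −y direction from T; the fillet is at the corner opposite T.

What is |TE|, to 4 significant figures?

71.35

The virtual corner opposite T is at (-66.70, -52.70). The tangent condition forces DJ to be normal to KJ and the tangent condition forces DE to be normal to EQ, with radius 18.6, so the center D sits 18.6 in from both sides at D = (-48.10, -34.10). That places the tangent points at J = (-66.70, -34.10) on KJ and E = (-48.10, -52.70) on EQ. Then |TE| = |E − T| = 71.35.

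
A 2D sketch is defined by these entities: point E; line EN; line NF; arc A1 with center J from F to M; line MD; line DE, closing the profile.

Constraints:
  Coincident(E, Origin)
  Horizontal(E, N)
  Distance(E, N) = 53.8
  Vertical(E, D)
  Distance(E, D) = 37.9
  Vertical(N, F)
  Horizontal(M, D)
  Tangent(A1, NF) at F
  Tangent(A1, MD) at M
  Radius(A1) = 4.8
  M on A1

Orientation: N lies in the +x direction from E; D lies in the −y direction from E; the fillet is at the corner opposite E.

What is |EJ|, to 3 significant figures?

59.1

E is at the origin; E and N share the same y with |EN| = 53.8 and N on the +x side, so N = (53.8, 0.00). ED is vertical with |ED| = 37.9 and D on the −y side, so D = (0.00, -37.9). The virtual corner opposite E is at (53.8, -37.9). Since A1 is tangent to NF there, JF ⟂ NF and the tangent condition forces JM to be normal to MD, with radius 4.8, so the center J sits 4.8 in from both sides at J = (49.0, -33.1). Then |EJ| = |J − E| = 59.1.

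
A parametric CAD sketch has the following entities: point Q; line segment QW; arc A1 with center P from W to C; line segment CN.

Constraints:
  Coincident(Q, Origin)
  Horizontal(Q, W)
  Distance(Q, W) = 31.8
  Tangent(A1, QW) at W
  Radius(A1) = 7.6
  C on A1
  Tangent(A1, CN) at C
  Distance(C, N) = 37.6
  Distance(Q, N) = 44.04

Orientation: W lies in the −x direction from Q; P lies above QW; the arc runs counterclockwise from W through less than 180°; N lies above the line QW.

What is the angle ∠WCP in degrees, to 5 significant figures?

52.938°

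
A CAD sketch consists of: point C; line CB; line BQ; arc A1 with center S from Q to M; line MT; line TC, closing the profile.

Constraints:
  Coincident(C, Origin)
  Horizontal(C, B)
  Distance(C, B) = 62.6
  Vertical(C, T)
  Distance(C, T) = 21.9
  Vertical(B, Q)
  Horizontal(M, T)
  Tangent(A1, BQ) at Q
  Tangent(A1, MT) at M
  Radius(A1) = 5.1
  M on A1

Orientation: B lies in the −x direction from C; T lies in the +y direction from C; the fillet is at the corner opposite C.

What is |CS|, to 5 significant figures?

59.904

C is at the origin; CB is horizontal with |CB| = 62.6 and B on the −x side, so B = (-62.600, 0.0000). C and T share the same x with |CT| = 21.9 and T on the +y side, so T = (0.0000, 21.900). The virtual corner opposite C is at (-62.600, 21.900). Since A1 is tangent to BQ there, SQ ⟂ BQ and since A1 is tangent to MT there, SM ⟂ MT, with radius 5.1, so the center S sits 5.1 in from both sides at S = (-57.500, 16.800). Then |CS| = |S − C| = 59.904.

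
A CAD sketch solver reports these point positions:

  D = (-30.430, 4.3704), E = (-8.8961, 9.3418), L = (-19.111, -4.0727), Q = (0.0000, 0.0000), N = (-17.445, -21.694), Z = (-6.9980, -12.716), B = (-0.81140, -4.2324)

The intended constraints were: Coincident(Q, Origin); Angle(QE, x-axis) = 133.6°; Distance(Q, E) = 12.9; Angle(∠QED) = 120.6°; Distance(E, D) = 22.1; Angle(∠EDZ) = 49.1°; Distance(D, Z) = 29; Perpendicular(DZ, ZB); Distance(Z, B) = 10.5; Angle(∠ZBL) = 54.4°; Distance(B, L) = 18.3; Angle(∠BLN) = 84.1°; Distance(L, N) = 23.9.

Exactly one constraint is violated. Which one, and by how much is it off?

Distance(L, N) = 23.9 — off by 6.20.

Q = (0.00, 0.00) ✓; QE at 133.6° ✓; |QE| = 12.90 ✓; ∠QED = 120.6° ✓; |ED| = 22.10 ✓; ∠EDZ = 49.10° ✓; |DZ| = 29.00 ✓; ∠(DZ, ZB) = 90.00° ✓; |ZB| = 10.50 ✓; ∠ZBL = 54.40° ✓; |BL| = 18.30 ✓; ∠BLN = 84.10° ✓; |LN| = 17.70 ✗.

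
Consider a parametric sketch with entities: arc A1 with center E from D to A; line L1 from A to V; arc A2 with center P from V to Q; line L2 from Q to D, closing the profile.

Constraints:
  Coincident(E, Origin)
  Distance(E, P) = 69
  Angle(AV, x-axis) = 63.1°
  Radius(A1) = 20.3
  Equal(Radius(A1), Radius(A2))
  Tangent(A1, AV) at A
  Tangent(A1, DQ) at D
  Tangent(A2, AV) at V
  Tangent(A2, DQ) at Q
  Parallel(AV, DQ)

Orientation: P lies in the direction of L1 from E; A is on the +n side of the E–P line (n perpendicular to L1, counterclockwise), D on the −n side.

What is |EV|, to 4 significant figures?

71.92

The slot axis is L1's direction at 63.1°, so u = (cos 63.1°, sin 63.1°) = (0.4524, 0.8918) and n = (−sin 63.1°, cos 63.1°) = (-0.8918, 0.4524). E is at the origin and P lies 69.0 along u from E, so P = 69.0·u = (31.22, 61.53). Tangency of A1 to both parallel lines with radius 20.3 puts A and D at E ± 20.3·n: A = (-18.10, 9.184), D = (18.10, -9.184). Equal radii place V and Q the same way about P: V = P + 20.3·n = (13.11, 70.72), Q = P − 20.3·n = (49.32, 52.35). Then |EV| = |V − E| = 71.92.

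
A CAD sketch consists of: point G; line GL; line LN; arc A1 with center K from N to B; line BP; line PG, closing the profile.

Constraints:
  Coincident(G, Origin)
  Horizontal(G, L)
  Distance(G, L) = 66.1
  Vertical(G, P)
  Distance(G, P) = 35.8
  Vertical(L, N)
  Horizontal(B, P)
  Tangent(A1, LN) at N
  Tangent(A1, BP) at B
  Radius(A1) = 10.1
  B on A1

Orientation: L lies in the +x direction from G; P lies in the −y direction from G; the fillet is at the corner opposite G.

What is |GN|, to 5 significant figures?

70.920

The virtual corner opposite G is at (66.100, -35.800). The tangent condition forces KN to be normal to LN and tangency of A1 to BP means the radius KB is perpendicular to BP, with radius 10.1, so the center K sits 10.1 in from both sides at K = (56.000, -25.700). That places the tangent points at N = (66.100, -25.700) on LN and B = (56.000, -35.800) on BP. Then |GN| = |N − G| = 70.920.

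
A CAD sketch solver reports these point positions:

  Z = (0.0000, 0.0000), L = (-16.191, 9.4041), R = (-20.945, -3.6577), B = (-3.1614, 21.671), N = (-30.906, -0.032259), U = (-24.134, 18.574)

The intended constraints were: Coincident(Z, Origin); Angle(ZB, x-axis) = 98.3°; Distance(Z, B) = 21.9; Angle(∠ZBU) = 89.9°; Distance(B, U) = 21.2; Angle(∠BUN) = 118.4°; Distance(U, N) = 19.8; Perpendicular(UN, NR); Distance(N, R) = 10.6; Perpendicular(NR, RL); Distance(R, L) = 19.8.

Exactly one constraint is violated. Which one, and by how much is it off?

Distance(R, L) = 19.8 — off by 5.90.

Z = (0.00, 0.00) ✓; ZB at 98.30° ✓; |ZB| = 21.90 ✓; ∠ZBU = 89.90° ✓; |BU| = 21.20 ✓; ∠BUN = 118.4° ✓; |UN| = 19.80 ✓; ∠(UN, NR) = 90.00° ✓; |NR| = 10.60 ✓; ∠(NR, RL) = 90.00° ✓; |RL| = 13.90 ✗.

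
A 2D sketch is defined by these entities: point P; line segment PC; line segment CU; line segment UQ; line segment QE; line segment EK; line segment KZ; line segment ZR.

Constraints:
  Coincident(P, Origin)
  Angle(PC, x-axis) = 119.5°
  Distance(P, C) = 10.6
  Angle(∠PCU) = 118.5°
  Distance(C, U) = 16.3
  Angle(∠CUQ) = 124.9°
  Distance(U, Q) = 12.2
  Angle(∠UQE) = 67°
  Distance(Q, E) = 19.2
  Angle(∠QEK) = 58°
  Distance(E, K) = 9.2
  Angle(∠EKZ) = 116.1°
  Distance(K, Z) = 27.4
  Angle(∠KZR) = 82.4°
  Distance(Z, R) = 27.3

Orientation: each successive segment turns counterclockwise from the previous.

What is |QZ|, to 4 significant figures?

13.86

P is at the origin; PC runs at 119.5° with length 10.6, so C = (-5.220, 9.226). ∠PCU = 118.5° gives CU at -179.0° from the x-axis; with |CU| = 16.3, U = (-21.52, 8.941). ∠CUQ = 124.9° gives UQ at -123.9° from the x-axis; with |UQ| = 12.2, Q = (-28.32, -1.185). ∠UQE = 67.0° gives QE at -10.90° from the x-axis; with |QE| = 19.2, E = (-9.468, -4.815). ∠QEK = 58.0° gives EK at 111.1° from the x-axis; with |EK| = 9.2, K = (-12.78, 3.768). ∠EKZ = 116.1° gives KZ at 175.0° from the x-axis; with |KZ| = 27.4, Z = (-40.08, 6.156). Then |QZ| = |Z − Q| = 13.86.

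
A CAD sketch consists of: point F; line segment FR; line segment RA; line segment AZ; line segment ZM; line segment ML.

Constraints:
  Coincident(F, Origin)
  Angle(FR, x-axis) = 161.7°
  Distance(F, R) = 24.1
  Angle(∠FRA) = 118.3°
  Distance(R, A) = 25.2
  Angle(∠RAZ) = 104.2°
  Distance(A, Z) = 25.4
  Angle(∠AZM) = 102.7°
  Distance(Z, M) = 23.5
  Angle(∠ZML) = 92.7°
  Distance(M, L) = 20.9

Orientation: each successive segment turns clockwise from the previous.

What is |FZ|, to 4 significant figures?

42.99

F is at the origin; FR runs at 161.7° with length 24.1, so R = (-22.88, 7.567). ∠FRA = 118.3° gives RA at 100.0° from the x-axis; with |RA| = 25.2, A = (-27.26, 32.38). ∠RAZ = 104.2° gives AZ at 24.20° from the x-axis; with |AZ| = 25.4, Z = (-4.089, 42.80). Then |FZ| = |Z − F| = 42.99.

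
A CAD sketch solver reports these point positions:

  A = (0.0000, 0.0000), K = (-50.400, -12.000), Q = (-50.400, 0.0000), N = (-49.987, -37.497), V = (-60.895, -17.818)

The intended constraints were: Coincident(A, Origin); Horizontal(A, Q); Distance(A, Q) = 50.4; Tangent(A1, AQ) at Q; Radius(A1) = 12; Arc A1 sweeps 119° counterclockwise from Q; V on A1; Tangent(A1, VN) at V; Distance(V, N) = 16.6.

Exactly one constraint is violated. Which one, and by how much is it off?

Distance(V, N) = 16.6 — off by 5.90.

A = (0.00, 0.00) ✓; A.y = 0.00, Q.y = 0.00 ✓; |AQ| = 50.40 ✓; ∠(KQ, QA) = 90.00° ✓; |KQ| = 12.00 ✓; bearing(K→V) − bearing(K→Q) = 119.0° ✓; |KV| = 12.00 ✓; ∠(KV, VN) = 90.00° ✓; |VN| = 22.50 ✗.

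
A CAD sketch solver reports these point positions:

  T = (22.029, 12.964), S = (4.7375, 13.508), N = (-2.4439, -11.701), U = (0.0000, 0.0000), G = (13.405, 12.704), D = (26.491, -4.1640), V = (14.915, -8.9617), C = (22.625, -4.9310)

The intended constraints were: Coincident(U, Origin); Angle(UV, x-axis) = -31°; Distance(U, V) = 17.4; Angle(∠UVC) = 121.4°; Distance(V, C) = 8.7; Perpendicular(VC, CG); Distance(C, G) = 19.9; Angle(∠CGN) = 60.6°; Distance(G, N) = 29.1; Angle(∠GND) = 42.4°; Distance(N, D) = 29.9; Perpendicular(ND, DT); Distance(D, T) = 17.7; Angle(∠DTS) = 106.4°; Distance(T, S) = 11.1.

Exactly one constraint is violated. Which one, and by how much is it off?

Distance(T, S) = 11.1 — off by 6.20.

U = (0.00, 0.00) ✓; UV at -31.00° ✓; |UV| = 17.40 ✓; ∠UVC = 121.4° ✓; |VC| = 8.700 ✓; ∠(VC, CG) = 90.00° ✓; |CG| = 19.90 ✓; ∠CGN = 60.60° ✓; |GN| = 29.10 ✓; ∠GND = 42.40° ✓; |ND| = 29.90 ✓; ∠(ND, DT) = 90.00° ✓; |DT| = 17.70 ✓; ∠DTS = 106.4° ✓; |TS| = 17.30 ✗.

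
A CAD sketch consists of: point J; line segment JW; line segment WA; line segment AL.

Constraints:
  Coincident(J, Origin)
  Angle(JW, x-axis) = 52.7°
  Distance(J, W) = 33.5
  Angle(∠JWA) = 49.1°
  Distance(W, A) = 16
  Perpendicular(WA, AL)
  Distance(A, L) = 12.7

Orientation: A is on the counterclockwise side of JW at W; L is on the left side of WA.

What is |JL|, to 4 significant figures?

13.95

J is at the origin; JW runs at 52.7° with length 33.5, so W = 33.5·(cos 52.7°, sin 52.7°) = (20.30, 26.65). ∠JWA = 49.1°, so WA runs at 52.7° + (180° − 49.1°) = 183.6° from the x-axis; with |WA| = 16.0, A = W + 16.0·(cos 183.6°, sin 183.6°) = (4.332, 25.64). WA ⟂ AL; with |AL| = 12.7 on the left of WA, L = A + 12.7·(0.06279, -0.9980) = (5.130, 12.97). Then |JL| = |L − J| = 13.95.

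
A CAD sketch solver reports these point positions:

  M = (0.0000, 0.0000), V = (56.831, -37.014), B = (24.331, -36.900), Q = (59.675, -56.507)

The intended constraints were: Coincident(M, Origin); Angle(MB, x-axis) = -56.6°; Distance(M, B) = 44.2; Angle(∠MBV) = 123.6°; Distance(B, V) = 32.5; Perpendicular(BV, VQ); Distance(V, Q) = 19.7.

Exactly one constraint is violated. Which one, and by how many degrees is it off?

Perpendicular(BV, VQ) — off by 8.50°.

M = (0.00, 0.00) ✓; MB at -56.60° ✓; |MB| = 44.20 ✓; ∠MBV = 123.6° ✓; |BV| = 32.50 ✓; ∠(BV, VQ) = 81.50° ✗; |VQ| = 19.70 ✓.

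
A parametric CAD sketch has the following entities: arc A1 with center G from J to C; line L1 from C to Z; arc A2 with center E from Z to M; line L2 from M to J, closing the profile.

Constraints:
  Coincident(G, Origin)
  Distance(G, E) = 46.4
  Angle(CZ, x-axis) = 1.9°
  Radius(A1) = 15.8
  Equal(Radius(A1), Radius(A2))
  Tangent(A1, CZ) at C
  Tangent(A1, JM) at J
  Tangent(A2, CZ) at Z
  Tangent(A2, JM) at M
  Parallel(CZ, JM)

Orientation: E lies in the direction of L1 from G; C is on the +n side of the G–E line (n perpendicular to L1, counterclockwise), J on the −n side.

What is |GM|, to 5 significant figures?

49.016

Tangency of A1 to both parallel lines with radius 15.8 puts C and J at G ± 15.8·n: C = (-0.52385, 15.791), J = (0.52385, -15.791). Equal radii place Z and M the same way about E: Z = E + 15.8·n = (45.851, 17.330), M = E − 15.8·n = (46.898, -14.253). Then |GM| = |M − G| = 49.016.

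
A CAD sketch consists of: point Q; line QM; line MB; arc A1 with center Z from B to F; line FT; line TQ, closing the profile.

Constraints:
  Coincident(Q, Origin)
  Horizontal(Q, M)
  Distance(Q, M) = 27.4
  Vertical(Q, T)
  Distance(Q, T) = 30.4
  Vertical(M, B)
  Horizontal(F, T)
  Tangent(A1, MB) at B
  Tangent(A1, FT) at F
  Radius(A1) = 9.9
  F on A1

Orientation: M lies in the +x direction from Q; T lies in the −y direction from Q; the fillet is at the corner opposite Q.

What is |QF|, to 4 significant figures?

35.08

Q is at the origin; Q and M share the same y with |QM| = 27.4 and M on the +x side, so M = (27.40, 0.000). Q and T share the same x with |QT| = 30.4 and T on the −y side, so T = (0.000, -30.40). The virtual corner opposite Q is at (27.40, -30.40). Tangency of A1 to MB means the radius ZB is perpendicular to MB and the tangent condition forces ZF to be normal to FT, with radius 9.9, so the center Z sits 9.9 in from both sides at Z = (17.50, -20.50). That places the tangent points at B = (27.40, -20.50) on MB and F = (17.50, -30.40) on FT. Then |QF| = |F − Q| = 35.08.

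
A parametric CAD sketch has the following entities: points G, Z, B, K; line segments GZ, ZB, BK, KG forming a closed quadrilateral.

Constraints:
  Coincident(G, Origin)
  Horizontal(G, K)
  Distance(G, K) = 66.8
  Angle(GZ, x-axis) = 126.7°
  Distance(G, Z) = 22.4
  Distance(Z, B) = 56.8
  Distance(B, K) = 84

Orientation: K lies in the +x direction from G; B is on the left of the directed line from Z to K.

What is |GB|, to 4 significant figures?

68.55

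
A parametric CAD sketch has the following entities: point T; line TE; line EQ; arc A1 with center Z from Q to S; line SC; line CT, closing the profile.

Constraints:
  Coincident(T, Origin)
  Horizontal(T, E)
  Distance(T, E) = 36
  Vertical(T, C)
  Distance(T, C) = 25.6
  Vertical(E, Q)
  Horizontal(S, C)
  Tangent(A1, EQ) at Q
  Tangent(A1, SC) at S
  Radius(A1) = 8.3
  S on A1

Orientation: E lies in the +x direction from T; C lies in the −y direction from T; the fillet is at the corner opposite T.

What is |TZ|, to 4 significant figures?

32.66

T is at the origin; TE is horizontal with |TE| = 36.0 and E on the +x side, so E = (36.00, 0.000). TC is vertical with |TC| = 25.6 and C on the −y side, so C = (0.000, -25.60). The virtual corner opposite T is at (36.00, -25.60). Since A1 is tangent to EQ there, ZQ ⟂ EQ and since A1 is tangent to SC there, ZS ⟂ SC, with radius 8.3, so the center Z sits 8.3 in from both sides at Z = (27.70, -17.30). Then |TZ| = |Z − T| = 32.66.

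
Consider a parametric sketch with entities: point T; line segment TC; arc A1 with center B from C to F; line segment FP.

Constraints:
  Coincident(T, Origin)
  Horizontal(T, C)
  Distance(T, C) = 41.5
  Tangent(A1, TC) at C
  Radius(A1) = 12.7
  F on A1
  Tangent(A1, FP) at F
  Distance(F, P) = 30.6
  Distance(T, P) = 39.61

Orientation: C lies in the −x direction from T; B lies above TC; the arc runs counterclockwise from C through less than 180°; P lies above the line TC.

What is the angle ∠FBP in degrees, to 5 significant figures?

67.460°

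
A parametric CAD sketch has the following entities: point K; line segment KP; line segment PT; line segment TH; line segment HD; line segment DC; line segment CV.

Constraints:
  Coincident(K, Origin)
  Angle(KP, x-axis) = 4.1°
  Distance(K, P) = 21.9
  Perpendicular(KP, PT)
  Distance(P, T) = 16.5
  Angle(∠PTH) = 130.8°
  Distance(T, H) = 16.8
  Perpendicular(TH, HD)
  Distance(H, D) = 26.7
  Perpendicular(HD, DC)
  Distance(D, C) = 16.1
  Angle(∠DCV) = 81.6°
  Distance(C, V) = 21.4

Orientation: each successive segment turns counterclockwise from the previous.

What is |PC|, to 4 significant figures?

18.27

K is at the origin; KP runs at 4.1° with length 21.9, so P = (21.84, 1.566). KP ⟂ PT, so PT runs at 94.10°; with |PT| = 16.5, T = (20.66, 18.02). ∠PTH = 130.8° gives TH at 143.3° from the x-axis; with |TH| = 16.8, H = (7.194, 28.06). The perpendicularity gives HD at right angles to TH, so HD runs at -126.7°; with |HD| = 26.7, D = (-8.762, 6.656). HD is perpendicular to DC, so DC runs at -36.70°; with |DC| = 16.1, C = (4.146, -2.966). Then |PC| = |C − P| = 18.27.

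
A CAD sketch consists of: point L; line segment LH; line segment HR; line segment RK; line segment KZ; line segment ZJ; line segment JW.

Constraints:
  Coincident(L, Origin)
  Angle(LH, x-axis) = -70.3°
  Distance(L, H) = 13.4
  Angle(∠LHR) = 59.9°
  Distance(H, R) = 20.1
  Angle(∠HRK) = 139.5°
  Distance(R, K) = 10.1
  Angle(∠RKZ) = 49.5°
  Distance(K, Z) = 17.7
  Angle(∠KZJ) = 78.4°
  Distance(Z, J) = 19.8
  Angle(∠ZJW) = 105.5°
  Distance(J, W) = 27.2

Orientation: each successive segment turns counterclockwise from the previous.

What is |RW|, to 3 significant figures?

24.1

L is at the origin; LH runs at -70.3° with length 13.4, so H = (4.52, -12.6). ∠LHR = 59.9° gives HR at 49.8° from the x-axis; with |HR| = 20.1, R = (17.5, 2.74). ∠HRK = 139.5° gives RK at 90.3° from the x-axis; with |RK| = 10.1, K = (17.4, 12.8). ∠RKZ = 49.5° gives KZ at -139° from the x-axis; with |KZ| = 17.7, Z = (4.04, 1.27). ∠KZJ = 78.4° gives ZJ at -37.6° from the x-axis; with |ZJ| = 19.8, J = (19.7, -10.8). ∠ZJW = 105.5° gives JW at 36.9° from the x-axis; with |JW| = 27.2, W = (41.5, 5.52). Then |RW| = |W − R| = 24.1.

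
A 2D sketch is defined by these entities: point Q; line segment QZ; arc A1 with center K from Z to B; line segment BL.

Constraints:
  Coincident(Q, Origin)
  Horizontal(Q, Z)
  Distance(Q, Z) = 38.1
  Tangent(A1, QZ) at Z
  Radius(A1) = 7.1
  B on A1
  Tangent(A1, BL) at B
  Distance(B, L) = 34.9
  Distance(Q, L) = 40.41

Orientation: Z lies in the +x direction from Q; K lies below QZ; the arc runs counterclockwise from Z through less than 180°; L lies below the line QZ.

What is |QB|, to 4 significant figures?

31.87

Checks: |KB| = 7.100 ✓; ∠(KB, BL) = 90.00° ✓; |BL| = 34.90 ✓; |QL| = 40.41 ✓.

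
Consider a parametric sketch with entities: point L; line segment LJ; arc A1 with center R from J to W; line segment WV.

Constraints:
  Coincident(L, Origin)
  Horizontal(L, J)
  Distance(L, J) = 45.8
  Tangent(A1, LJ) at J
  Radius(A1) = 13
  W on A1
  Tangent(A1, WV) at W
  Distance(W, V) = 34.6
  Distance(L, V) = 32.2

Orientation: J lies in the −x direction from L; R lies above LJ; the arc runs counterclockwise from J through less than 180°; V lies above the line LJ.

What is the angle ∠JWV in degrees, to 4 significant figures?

156.4°

L is at the origin; L and J share the same y with |LJ| = 45.8 and J on the −x side, so J = (-45.80, 0.000). A1 meets LJ tangentially, so RJ is at right angles to LJ, so R = J + (0, 13) = (-45.80, 13.00). Since RW ⟂ WV (tangency), |RV| = √(13.0² + 34.6²) = 36.96 regardless of where W sits on A1. So V lies on both circle(L, 32.2) and circle(R, 36.96); the above-LJ intersection is V = (-12.76, 29.56). W is the foot of the tangent from V: W = (-36.26, 4.170).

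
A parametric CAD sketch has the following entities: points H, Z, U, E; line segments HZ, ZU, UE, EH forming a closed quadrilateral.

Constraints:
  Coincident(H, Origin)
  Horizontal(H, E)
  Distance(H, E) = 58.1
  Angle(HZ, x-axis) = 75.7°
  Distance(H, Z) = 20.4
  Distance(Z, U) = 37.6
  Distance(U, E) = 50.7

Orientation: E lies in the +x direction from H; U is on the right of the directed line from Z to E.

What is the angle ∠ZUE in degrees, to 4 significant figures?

78.23°

H is at the origin; H and E share the same y with |HE| = 58.1 and E in +x, so E = (58.1, 0). HZ runs at 75.7° with |HZ| = 20.4, so Z = (5.039, 19.77). U is determined by |ZU| = 37.6 and |UE| = 50.7 together: it lies at the intersection of circle(Z, 37.6) and circle(E, 50.7). With |ZE| = 56.62, the foot of the radical line on ZE is 18.10 from Z and the perpendicular offset is √(37.6² − 18.10²) = 32.96. Taking the right-of-ZE solution: U = (10.49, -17.43).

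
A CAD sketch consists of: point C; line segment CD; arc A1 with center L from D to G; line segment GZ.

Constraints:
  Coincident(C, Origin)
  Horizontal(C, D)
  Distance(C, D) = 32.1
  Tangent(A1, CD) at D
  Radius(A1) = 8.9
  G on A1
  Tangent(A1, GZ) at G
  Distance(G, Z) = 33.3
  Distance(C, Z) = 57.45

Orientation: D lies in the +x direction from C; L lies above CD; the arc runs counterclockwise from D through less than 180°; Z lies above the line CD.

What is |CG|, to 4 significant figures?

42.08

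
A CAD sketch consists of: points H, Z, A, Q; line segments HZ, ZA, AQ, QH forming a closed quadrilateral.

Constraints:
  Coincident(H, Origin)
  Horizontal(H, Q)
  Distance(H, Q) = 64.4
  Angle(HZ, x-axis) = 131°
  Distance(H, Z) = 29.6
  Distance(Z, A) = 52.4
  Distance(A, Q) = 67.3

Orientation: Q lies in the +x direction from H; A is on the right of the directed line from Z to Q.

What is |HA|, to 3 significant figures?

25.5

Checks: HZ at 131.0° ✓; |ZA| = 52.40 ✓; |AQ| = 67.30 ✓.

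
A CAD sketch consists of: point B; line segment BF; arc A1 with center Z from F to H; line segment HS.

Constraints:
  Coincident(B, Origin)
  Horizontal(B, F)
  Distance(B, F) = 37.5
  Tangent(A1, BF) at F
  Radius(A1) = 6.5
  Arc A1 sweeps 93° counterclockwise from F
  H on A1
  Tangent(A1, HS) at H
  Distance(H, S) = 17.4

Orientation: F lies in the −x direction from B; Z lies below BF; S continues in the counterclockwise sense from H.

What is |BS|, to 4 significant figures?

49.42

On A1, F sits at bearing 90° from Z; a 93° counterclockwise sweep puts H at bearing 183°, so H = Z + 6.5·(cos 183°, sin 183°) = (-43.99, -6.840). A1 meets HS tangentially, so ZH is at right angles to HS, so HS runs along (−sin 183°, cos 183°); with |HS| = 17.4, S = (-43.08, -24.22). Then |BS| = |S − B| = 49.42.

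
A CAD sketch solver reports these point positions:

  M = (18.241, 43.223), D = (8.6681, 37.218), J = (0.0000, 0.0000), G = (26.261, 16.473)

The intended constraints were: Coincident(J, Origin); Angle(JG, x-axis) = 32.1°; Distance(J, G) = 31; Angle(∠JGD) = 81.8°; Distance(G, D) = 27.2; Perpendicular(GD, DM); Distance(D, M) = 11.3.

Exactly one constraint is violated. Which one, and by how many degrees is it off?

Perpendicular(GD, DM) — off by 8.20°.

J = (0.00, 0.00) ✓; JG at 32.10° ✓; |JG| = 31.00 ✓; ∠JGD = 81.80° ✓; |GD| = 27.20 ✓; ∠(GD, DM) = 98.20° ✗; |DM| = 11.30 ✓.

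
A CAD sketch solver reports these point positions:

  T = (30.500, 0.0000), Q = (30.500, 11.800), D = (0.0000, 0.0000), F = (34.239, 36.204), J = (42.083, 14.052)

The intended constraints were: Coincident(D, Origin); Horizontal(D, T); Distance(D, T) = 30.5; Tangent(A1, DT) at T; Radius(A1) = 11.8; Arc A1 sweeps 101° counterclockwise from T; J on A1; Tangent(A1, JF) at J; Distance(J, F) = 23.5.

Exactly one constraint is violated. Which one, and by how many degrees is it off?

Tangent(A1, JF) at J — off by 8.50°.

D = (0.00, 0.00) ✓; D.y = 0.00, T.y = 0.00 ✓; |DT| = 30.50 ✓; ∠(QT, TD) = 90.00° ✓; |QT| = 11.80 ✓; bearing(Q→J) − bearing(Q→T) = 101.0° ✓; |QJ| = 11.80 ✓; ∠(QJ, JF) = 81.50° ✗; |JF| = 23.50 ✓.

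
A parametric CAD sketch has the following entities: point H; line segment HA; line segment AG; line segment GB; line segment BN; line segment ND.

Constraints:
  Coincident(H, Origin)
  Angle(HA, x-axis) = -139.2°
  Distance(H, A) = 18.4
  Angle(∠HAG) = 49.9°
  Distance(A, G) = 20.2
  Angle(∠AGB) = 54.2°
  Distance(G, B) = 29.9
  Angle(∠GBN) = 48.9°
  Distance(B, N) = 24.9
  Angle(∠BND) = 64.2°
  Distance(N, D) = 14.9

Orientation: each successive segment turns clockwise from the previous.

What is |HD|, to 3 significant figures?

10.8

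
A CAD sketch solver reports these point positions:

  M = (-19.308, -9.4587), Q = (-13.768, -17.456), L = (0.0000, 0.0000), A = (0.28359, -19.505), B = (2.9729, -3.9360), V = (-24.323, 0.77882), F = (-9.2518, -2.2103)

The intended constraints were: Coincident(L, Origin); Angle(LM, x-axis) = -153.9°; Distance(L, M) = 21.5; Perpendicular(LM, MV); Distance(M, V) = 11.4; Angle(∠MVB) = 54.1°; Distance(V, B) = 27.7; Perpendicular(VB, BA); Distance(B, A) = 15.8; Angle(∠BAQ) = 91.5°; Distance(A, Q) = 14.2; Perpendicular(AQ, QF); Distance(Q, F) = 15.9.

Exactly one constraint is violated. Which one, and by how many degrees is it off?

Perpendicular(AQ, QF) — off by 8.20°.

L = (0.00, 0.00) ✓; LM at -153.9° ✓; |LM| = 21.50 ✓; ∠(LM, MV) = 90.00° ✓; |MV| = 11.40 ✓; ∠MVB = 54.10° ✓; |VB| = 27.70 ✓; ∠(VB, BA) = 90.00° ✓; |BA| = 15.80 ✓; ∠BAQ = 91.50° ✓; |AQ| = 14.20 ✓; ∠(AQ, QF) = 98.20° ✗; |QF| = 15.90 ✓.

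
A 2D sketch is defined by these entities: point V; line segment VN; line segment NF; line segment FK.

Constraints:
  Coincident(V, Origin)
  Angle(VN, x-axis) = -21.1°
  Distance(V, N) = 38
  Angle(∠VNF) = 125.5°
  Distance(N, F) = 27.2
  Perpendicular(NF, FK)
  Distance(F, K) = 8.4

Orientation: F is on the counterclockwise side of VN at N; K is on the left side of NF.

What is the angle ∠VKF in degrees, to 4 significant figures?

114.6°

V is at the origin; VN runs at -21.1° with length 38.0, so N = 38.0·(cos -21.1°, sin -21.1°) = (35.45, -13.68). ∠VNF = 125.5°, so NF runs at -21.1° + (180° − 125.5°) = 33.40° from the x-axis; with |NF| = 27.2, F = N + 27.2·(cos 33.40°, sin 33.40°) = (58.16, 1.293). The perpendicularity gives FK at right angles to NF; with |FK| = 8.4 on the left of NF, K = F + 8.4·(-0.5505, 0.8348) = (53.54, 8.306). Then cos ∠VKF = KV·KF / (|KV||KF|), giving 114.6°.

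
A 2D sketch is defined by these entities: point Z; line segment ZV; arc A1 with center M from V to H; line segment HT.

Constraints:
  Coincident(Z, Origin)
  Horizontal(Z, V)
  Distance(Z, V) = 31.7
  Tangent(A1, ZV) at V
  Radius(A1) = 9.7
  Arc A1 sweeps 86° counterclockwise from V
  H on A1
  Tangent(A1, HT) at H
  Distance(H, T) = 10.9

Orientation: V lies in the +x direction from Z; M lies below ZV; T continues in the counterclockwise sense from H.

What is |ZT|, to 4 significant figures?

29.12

On A1, V sits at bearing 90° from M; an 86° counterclockwise sweep puts H at bearing 176°, so H = M + 9.7·(cos 176°, sin 176°) = (22.02, -9.023). The tangent condition forces MH to be normal to HT, so HT runs along (−sin 176°, cos 176°); with |HT| = 10.9, T = (21.26, -19.90). Then |ZT| = |T − Z| = 29.12.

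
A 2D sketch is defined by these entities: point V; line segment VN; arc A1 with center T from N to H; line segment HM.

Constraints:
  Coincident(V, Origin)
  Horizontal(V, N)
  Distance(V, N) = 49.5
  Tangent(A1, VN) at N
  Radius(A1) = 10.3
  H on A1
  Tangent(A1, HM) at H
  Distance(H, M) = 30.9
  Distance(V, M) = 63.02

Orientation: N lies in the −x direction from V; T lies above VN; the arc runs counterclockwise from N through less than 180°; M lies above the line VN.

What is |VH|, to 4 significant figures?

41.42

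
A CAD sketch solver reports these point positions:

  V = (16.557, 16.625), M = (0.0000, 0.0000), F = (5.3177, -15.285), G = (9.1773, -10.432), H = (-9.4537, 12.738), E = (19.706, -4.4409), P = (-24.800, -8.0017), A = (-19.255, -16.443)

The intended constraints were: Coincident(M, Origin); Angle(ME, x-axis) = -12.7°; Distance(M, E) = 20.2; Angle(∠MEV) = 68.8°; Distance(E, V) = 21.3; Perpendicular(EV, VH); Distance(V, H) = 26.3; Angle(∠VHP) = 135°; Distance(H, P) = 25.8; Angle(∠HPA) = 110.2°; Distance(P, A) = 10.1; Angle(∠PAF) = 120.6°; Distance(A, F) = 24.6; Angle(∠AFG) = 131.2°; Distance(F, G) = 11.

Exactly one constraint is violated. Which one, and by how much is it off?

Distance(F, G) = 11 — off by 4.80.

M = (0.00, 0.00) ✓; ME at -12.70° ✓; |ME| = 20.20 ✓; ∠MEV = 68.80° ✓; |EV| = 21.30 ✓; ∠(EV, VH) = 90.00° ✓; |VH| = 26.30 ✓; ∠VHP = 135.0° ✓; |HP| = 25.80 ✓; ∠HPA = 110.2° ✓; |PA| = 10.10 ✓; ∠PAF = 120.6° ✓; |AF| = 24.60 ✓; ∠AFG = 131.2° ✓; |FG| = 6.201 ✗.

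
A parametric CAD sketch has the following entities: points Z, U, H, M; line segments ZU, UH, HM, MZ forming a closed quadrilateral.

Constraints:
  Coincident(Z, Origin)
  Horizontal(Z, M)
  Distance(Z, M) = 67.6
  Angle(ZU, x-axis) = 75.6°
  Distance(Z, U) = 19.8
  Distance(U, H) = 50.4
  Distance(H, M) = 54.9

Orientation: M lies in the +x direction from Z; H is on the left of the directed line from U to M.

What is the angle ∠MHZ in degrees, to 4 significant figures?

66.41°

Checks: Z.y = 0.00, M.y = 0.00 ✓; |UH| = 50.40 ✓; |HM| = 54.90 ✓.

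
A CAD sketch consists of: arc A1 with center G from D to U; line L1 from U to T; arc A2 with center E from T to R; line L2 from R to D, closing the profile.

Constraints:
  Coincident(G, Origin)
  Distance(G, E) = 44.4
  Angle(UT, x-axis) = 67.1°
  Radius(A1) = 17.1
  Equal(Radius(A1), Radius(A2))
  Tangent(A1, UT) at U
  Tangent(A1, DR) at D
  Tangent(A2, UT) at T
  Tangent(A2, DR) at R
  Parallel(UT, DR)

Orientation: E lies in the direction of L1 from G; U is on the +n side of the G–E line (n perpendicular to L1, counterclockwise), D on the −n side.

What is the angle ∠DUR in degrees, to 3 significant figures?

52.4°

Tangency of A1 to both parallel lines with radius 17.1 puts U and D at G ± 17.1·n: U = (-15.8, 6.65), D = (15.8, -6.65). Equal radii place T and R the same way about E: T = E + 17.1·n = (1.52, 47.6), R = E − 17.1·n = (33.0, 34.2). Then cos ∠DUR = UD·UR / (|UD||UR|), giving 52.4°.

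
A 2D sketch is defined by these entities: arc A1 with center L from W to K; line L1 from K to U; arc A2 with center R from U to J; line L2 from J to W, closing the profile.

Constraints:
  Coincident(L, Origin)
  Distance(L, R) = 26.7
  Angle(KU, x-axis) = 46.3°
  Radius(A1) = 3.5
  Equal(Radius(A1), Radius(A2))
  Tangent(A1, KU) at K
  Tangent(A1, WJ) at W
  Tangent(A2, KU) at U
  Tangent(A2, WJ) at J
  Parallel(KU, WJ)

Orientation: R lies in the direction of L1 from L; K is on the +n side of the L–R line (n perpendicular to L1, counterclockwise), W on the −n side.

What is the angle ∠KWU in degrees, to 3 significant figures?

75.3°

The slot axis is L1's direction at 46.3°, so u = (cos 46.3°, sin 46.3°) = (0.691, 0.723) and n = (−sin 46.3°, cos 46.3°) = (-0.723, 0.691). L is at the origin and R lies 26.7 along u from L, so R = 26.7·u = (18.4, 19.3). Tangency of A1 to both parallel lines with radius 3.5 puts K and W at L ± 3.5·n: K = (-2.53, 2.42), W = (2.53, -2.42). Equal radii place U and J the same way about R: U = R + 3.5·n = (15.9, 21.7), J = R − 3.5·n = (21.0, 16.9). Then cos ∠KWU = WK·WU / (|WK||WU|), giving 75.3°.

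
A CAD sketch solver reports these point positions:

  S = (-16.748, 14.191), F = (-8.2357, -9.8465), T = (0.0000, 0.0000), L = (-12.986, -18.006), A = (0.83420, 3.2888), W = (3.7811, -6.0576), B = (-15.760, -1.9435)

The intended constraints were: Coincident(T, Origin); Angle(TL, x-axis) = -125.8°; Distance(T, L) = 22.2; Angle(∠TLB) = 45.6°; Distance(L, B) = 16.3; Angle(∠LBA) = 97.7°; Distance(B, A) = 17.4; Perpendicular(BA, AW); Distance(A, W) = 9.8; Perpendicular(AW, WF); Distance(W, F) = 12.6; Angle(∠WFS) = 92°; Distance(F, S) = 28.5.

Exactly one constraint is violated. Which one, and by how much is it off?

Distance(F, S) = 28.5 — off by 3.00.

T = (0.00, 0.00) ✓; TL at -125.8° ✓; |TL| = 22.20 ✓; ∠TLB = 45.60° ✓; |LB| = 16.30 ✓; ∠LBA = 97.70° ✓; |BA| = 17.40 ✓; ∠(BA, AW) = 90.00° ✓; |AW| = 9.800 ✓; ∠(AW, WF) = 90.00° ✓; |WF| = 12.60 ✓; ∠WFS = 92.00° ✓; |FS| = 25.50 ✗.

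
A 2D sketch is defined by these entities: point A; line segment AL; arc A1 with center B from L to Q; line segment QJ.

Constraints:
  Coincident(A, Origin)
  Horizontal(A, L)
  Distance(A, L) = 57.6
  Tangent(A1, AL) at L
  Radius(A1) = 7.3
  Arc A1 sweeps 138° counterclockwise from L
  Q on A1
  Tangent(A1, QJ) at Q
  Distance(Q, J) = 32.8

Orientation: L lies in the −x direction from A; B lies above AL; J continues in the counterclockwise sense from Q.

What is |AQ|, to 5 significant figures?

54.229

Tangency of A1 to AL means the radius BL is perpendicular to AL, so B = L + (0, 7.3) = (-57.600, 7.3000). On A1, L sits at bearing -90° from B; a 138° counterclockwise sweep puts Q at bearing 48°, so Q = B + 7.3·(cos 48°, sin 48°) = (-52.715, 12.725). Then |AQ| = |Q − A| = 54.229.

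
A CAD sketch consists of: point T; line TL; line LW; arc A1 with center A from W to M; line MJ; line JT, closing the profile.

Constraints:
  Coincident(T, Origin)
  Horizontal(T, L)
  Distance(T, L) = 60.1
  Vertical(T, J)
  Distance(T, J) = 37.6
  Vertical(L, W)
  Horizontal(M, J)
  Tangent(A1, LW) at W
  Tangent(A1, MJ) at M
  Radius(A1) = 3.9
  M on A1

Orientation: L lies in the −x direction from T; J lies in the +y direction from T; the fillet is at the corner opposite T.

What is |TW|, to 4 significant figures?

68.90

T is at the origin; T and L share the same y with |TL| = 60.1 and L on the −x side, so L = (-60.10, 0.000). TJ is vertical with |TJ| = 37.6 and J on the +y side, so J = (0.000, 37.60). The virtual corner opposite T is at (-60.10, 37.60). Tangency of A1 to LW means the radius AW is perpendicular to LW and tangency of A1 to MJ means the radius AM is perpendicular to MJ, with radius 3.9, so the center A sits 3.9 in from both sides at A = (-56.20, 33.70). That places the tangent points at W = (-60.10, 33.70) on LW and M = (-56.20, 37.60) on MJ. Then |TW| = |W − T| = 68.90.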